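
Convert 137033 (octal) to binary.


Each octal digit → 3 binary bits:
  1 = 001
  3 = 011
  7 = 111
  0 = 000
  3 = 011
  3 = 011
Concatenate: 001 011 111 000 011 011
= 001011111000011011


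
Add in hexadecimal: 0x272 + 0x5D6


Align and add column by column (LSB to MSB, each column mod 16 with carry):
  0272
+ 05D6
  ----
  col 0: 2(2) + 6(6) + 0 (carry in) = 8 → 8(8), carry out 0
  col 1: 7(7) + D(13) + 0 (carry in) = 20 → 4(4), carry out 1
  col 2: 2(2) + 5(5) + 1 (carry in) = 8 → 8(8), carry out 0
  col 3: 0(0) + 0(0) + 0 (carry in) = 0 → 0(0), carry out 0
Reading digits MSB→LSB: 0848
Strip leading zeros: 848
= 0x848


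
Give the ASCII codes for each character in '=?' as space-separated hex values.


String: '=?'  (2 characters)
Per-character ASCII lookup:
  '=': special character: '=' = 61 → 0x3D
  '?': special character: '?' = 63 → 0x3F
= 0x3D 0x3F


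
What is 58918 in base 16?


Divide by 16 repeatedly:
58918 ÷ 16 = 3682 remainder 6 (6)
3682 ÷ 16 = 230 remainder 2 (2)
230 ÷ 16 = 14 remainder 6 (6)
14 ÷ 16 = 0 remainder 14 (E)
Reading remainders bottom-up:
= 0xE626


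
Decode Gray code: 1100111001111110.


Gray code: 1100111001111110
MSB stays the same: 1
Each subsequent bit = prev_binary XOR current_gray:
  B[1] = 1 XOR 1 = 0
  B[2] = 0 XOR 0 = 0
  B[3] = 0 XOR 0 = 0
  B[4] = 0 XOR 1 = 1
  B[5] = 1 XOR 1 = 0
  B[6] = 0 XOR 1 = 1
  B[7] = 1 XOR 0 = 1
  B[8] = 1 XOR 0 = 1
  B[9] = 1 XOR 1 = 0
  B[10] = 0 XOR 1 = 1
  B[11] = 1 XOR 1 = 0
  B[12] = 0 XOR 1 = 1
  B[13] = 1 XOR 1 = 0
  B[14] = 0 XOR 1 = 1
  B[15] = 1 XOR 0 = 1
= 1000101110101011 (35755 decimal)


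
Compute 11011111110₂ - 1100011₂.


Align and subtract column by column (LSB to MSB, borrowing when needed):
  11011111110
- 00001100011
  -----------
  col 0: (0 - 0 borrow-in) - 1 → borrow from next column: (0+2) - 1 = 1, borrow out 1
  col 1: (1 - 1 borrow-in) - 1 → borrow from next column: (0+2) - 1 = 1, borrow out 1
  col 2: (1 - 1 borrow-in) - 0 → 0 - 0 = 0, borrow out 0
  col 3: (1 - 0 borrow-in) - 0 → 1 - 0 = 1, borrow out 0
  col 4: (1 - 0 borrow-in) - 0 → 1 - 0 = 1, borrow out 0
  col 5: (1 - 0 borrow-in) - 1 → 1 - 1 = 0, borrow out 0
  col 6: (1 - 0 borrow-in) - 1 → 1 - 1 = 0, borrow out 0
  col 7: (1 - 0 borrow-in) - 0 → 1 - 0 = 1, borrow out 0
  col 8: (0 - 0 borrow-in) - 0 → 0 - 0 = 0, borrow out 0
  col 9: (1 - 0 borrow-in) - 0 → 1 - 0 = 1, borrow out 0
  col 10: (1 - 0 borrow-in) - 0 → 1 - 0 = 1, borrow out 0
Reading bits MSB→LSB: 11010011011
Strip leading zeros: 11010011011
= 11010011011


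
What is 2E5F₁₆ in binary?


Each hex digit → 4 binary bits:
  2 = 0010
  E = 1110
  5 = 0101
  F = 1111
Concatenate: 0010 1110 0101 1111
= 0010111001011111


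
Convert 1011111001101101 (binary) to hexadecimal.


Group into 4-bit nibbles: 1011111001101101
  1011 = B
  1110 = E
  0110 = 6
  1101 = D
= 0xBE6D


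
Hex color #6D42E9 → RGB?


Hex: #6D42E9
R = 6D₁₆ = 109
G = 42₁₆ = 66
B = E9₁₆ = 233
= RGB(109, 66, 233)


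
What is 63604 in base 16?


Divide by 16 repeatedly:
63604 ÷ 16 = 3975 remainder 4 (4)
3975 ÷ 16 = 248 remainder 7 (7)
248 ÷ 16 = 15 remainder 8 (8)
15 ÷ 16 = 0 remainder 15 (F)
Reading remainders bottom-up:
= 0xF874


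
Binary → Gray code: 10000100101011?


Binary: 10000100101011
Gray code: G = B XOR (B >> 1)
B >> 1 = 01000010010101
10000100101011 XOR 01000010010101:
  1 XOR 0 = 1
  0 XOR 1 = 1
  0 XOR 0 = 0
  0 XOR 0 = 0
  0 XOR 0 = 0
  1 XOR 0 = 1
  0 XOR 1 = 1
  0 XOR 0 = 0
  1 XOR 0 = 1
  0 XOR 1 = 1
  1 XOR 0 = 1
  0 XOR 1 = 1
  1 XOR 0 = 1
  1 XOR 1 = 0
= 11000110111110


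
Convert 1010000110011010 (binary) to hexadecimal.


Group into 4-bit nibbles: 1010000110011010
  1010 = A
  0001 = 1
  1001 = 9
  1010 = A
= 0xA19A


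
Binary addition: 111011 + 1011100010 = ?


Align and add column by column (LSB to MSB, carry propagating):
  00000111011
+ 01011100010
  -----------
  col 0: 1 + 0 + 0 (carry in) = 1 → bit 1, carry out 0
  col 1: 1 + 1 + 0 (carry in) = 2 → bit 0, carry out 1
  col 2: 0 + 0 + 1 (carry in) = 1 → bit 1, carry out 0
  col 3: 1 + 0 + 0 (carry in) = 1 → bit 1, carry out 0
  col 4: 1 + 0 + 0 (carry in) = 1 → bit 1, carry out 0
  col 5: 1 + 1 + 0 (carry in) = 2 → bit 0, carry out 1
  col 6: 0 + 1 + 1 (carry in) = 2 → bit 0, carry out 1
  col 7: 0 + 1 + 1 (carry in) = 2 → bit 0, carry out 1
  col 8: 0 + 0 + 1 (carry in) = 1 → bit 1, carry out 0
  col 9: 0 + 1 + 0 (carry in) = 1 → bit 1, carry out 0
  col 10: 0 + 0 + 0 (carry in) = 0 → bit 0, carry out 0
Reading bits MSB→LSB: 01100011101
Strip leading zeros: 1100011101
= 1100011101


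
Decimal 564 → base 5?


Divide by 5 repeatedly:
564 ÷ 5 = 112 remainder 4
112 ÷ 5 = 22 remainder 2
22 ÷ 5 = 4 remainder 2
4 ÷ 5 = 0 remainder 4
Reading remainders bottom-up:
= 4224


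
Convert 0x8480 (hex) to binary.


Each hex digit → 4 binary bits:
  8 = 1000
  4 = 0100
  8 = 1000
  0 = 0000
Concatenate: 1000 0100 1000 0000
= 1000010010000000


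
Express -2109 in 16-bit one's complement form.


Original: 0000100000111101
Invert all bits:
  bit 0: 0 → 1
  bit 1: 0 → 1
  bit 2: 0 → 1
  bit 3: 0 → 1
  bit 4: 1 → 0
  bit 5: 0 → 1
  bit 6: 0 → 1
  bit 7: 0 → 1
  bit 8: 0 → 1
  bit 9: 0 → 1
  bit 10: 1 → 0
  bit 11: 1 → 0
  bit 12: 1 → 0
  bit 13: 1 → 0
  bit 14: 0 → 1
  bit 15: 1 → 0
= 1111011111000010


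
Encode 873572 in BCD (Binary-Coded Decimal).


Each digit → 4-bit binary:
  8 → 1000
  7 → 0111
  3 → 0011
  5 → 0101
  7 → 0111
  2 → 0010
= 1000 0111 0011 0101 0111 0010


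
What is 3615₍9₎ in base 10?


Positional values (base 9):
  5 × 9^0 = 5 × 1 = 5
  1 × 9^1 = 1 × 9 = 9
  6 × 9^2 = 6 × 81 = 486
  3 × 9^3 = 3 × 729 = 2187
Sum = 5 + 9 + 486 + 2187
= 2687


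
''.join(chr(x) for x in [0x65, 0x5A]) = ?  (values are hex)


Codes (hex): 0x65 0x5A
Per-code ASCII lookup:
  0x65 = 101  (range 97-122: lowercase, 101 - 97 = 4) → 'e'
  0x5A = 90  (range 65-90: uppercase, 90 - 65 = 25) → 'Z'
= 'eZ'


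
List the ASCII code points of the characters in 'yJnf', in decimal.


String: 'yJnf'  (4 characters)
Per-character ASCII lookup:
  'y': lowercase starts at 97: 'y' = 97 + 24 = 121
  'J': uppercase starts at 65: 'J' = 65 + 9 = 74
  'n': lowercase starts at 97: 'n' = 97 + 13 = 110
  'f': lowercase starts at 97: 'f' = 97 + 5 = 102
= 121 74 110 102


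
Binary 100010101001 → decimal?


Positional values:
Bit 0: 1 × 2^0 = 1
Bit 3: 1 × 2^3 = 8
Bit 5: 1 × 2^5 = 32
Bit 7: 1 × 2^7 = 128
Bit 11: 1 × 2^11 = 2048
Sum = 1 + 8 + 32 + 128 + 2048
= 2217


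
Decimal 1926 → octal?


Divide by 8 repeatedly:
1926 ÷ 8 = 240 remainder 6
240 ÷ 8 = 30 remainder 0
30 ÷ 8 = 3 remainder 6
3 ÷ 8 = 0 remainder 3
Reading remainders bottom-up:
= 0o3606


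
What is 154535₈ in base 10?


Positional values:
Position 0: 5 × 8^0 = 5
Position 1: 3 × 8^1 = 24
Position 2: 5 × 8^2 = 320
Position 3: 4 × 8^3 = 2048
Position 4: 5 × 8^4 = 20480
Position 5: 1 × 8^5 = 32768
Sum = 5 + 24 + 320 + 2048 + 20480 + 32768
= 55645


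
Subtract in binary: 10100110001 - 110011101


Align and subtract column by column (LSB to MSB, borrowing when needed):
  10100110001
- 00110011101
  -----------
  col 0: (1 - 0 borrow-in) - 1 → 1 - 1 = 0, borrow out 0
  col 1: (0 - 0 borrow-in) - 0 → 0 - 0 = 0, borrow out 0
  col 2: (0 - 0 borrow-in) - 1 → borrow from next column: (0+2) - 1 = 1, borrow out 1
  col 3: (0 - 1 borrow-in) - 1 → borrow from next column: (-1+2) - 1 = 0, borrow out 1
  col 4: (1 - 1 borrow-in) - 1 → borrow from next column: (0+2) - 1 = 1, borrow out 1
  col 5: (1 - 1 borrow-in) - 0 → 0 - 0 = 0, borrow out 0
  col 6: (0 - 0 borrow-in) - 0 → 0 - 0 = 0, borrow out 0
  col 7: (0 - 0 borrow-in) - 1 → borrow from next column: (0+2) - 1 = 1, borrow out 1
  col 8: (1 - 1 borrow-in) - 1 → borrow from next column: (0+2) - 1 = 1, borrow out 1
  col 9: (0 - 1 borrow-in) - 0 → borrow from next column: (-1+2) - 0 = 1, borrow out 1
  col 10: (1 - 1 borrow-in) - 0 → 0 - 0 = 0, borrow out 0
Reading bits MSB→LSB: 01110010100
Strip leading zeros: 1110010100
= 1110010100


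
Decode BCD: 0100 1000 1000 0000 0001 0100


Each 4-bit group → digit:
  0100 → 4
  1000 → 8
  1000 → 8
  0000 → 0
  0001 → 1
  0100 → 4
= 488014


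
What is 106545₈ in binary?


Each octal digit → 3 binary bits:
  1 = 001
  0 = 000
  6 = 110
  5 = 101
  4 = 100
  5 = 101
Concatenate: 001 000 110 101 100 101
= 001000110101100101


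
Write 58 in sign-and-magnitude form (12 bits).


Sign bit: 0 (positive)
Magnitude: 58 = 00000111010
= 000000111010


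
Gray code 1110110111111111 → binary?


Gray code: 1110110111111111
MSB stays the same: 1
Each subsequent bit = prev_binary XOR current_gray:
  B[1] = 1 XOR 1 = 0
  B[2] = 0 XOR 1 = 1
  B[3] = 1 XOR 0 = 1
  B[4] = 1 XOR 1 = 0
  B[5] = 0 XOR 1 = 1
  B[6] = 1 XOR 0 = 1
  B[7] = 1 XOR 1 = 0
  B[8] = 0 XOR 1 = 1
  B[9] = 1 XOR 1 = 0
  B[10] = 0 XOR 1 = 1
  B[11] = 1 XOR 1 = 0
  B[12] = 0 XOR 1 = 1
  B[13] = 1 XOR 1 = 0
  B[14] = 0 XOR 1 = 1
  B[15] = 1 XOR 1 = 0
= 1011011010101010 (46762 decimal)


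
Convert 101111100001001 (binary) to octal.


Group into 3-bit groups: 101111100001001
  101 = 5
  111 = 7
  100 = 4
  001 = 1
  001 = 1
= 0o57411


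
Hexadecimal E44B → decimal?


Positional values:
Position 0: B × 16^0 = 11 × 1 = 11
Position 1: 4 × 16^1 = 4 × 16 = 64
Position 2: 4 × 16^2 = 4 × 256 = 1024
Position 3: E × 16^3 = 14 × 4096 = 57344
Sum = 11 + 64 + 1024 + 57344
= 58443


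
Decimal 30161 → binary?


Divide by 2 repeatedly:
30161 ÷ 2 = 15080 remainder 1
15080 ÷ 2 = 7540 remainder 0
7540 ÷ 2 = 3770 remainder 0
3770 ÷ 2 = 1885 remainder 0
1885 ÷ 2 = 942 remainder 1
942 ÷ 2 = 471 remainder 0
471 ÷ 2 = 235 remainder 1
235 ÷ 2 = 117 remainder 1
117 ÷ 2 = 58 remainder 1
58 ÷ 2 = 29 remainder 0
29 ÷ 2 = 14 remainder 1
14 ÷ 2 = 7 remainder 0
7 ÷ 2 = 3 remainder 1
3 ÷ 2 = 1 remainder 1
1 ÷ 2 = 0 remainder 1
Reading remainders bottom-up:
= 111010111010001


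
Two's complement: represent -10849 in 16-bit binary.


Original: 0010101001100001
Step 1 - Invert all bits: 1101010110011110
Step 2 - Add 1: 1101010110011110 + 1
= 1101010110011111 (represents -10849)


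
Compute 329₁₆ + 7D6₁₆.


Align and add column by column (LSB to MSB, each column mod 16 with carry):
  0329
+ 07D6
  ----
  col 0: 9(9) + 6(6) + 0 (carry in) = 15 → F(15), carry out 0
  col 1: 2(2) + D(13) + 0 (carry in) = 15 → F(15), carry out 0
  col 2: 3(3) + 7(7) + 0 (carry in) = 10 → A(10), carry out 0
  col 3: 0(0) + 0(0) + 0 (carry in) = 0 → 0(0), carry out 0
Reading digits MSB→LSB: 0AFF
Strip leading zeros: AFF
= 0xAFF


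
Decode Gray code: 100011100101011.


Gray code: 100011100101011
MSB stays the same: 1
Each subsequent bit = prev_binary XOR current_gray:
  B[1] = 1 XOR 0 = 1
  B[2] = 1 XOR 0 = 1
  B[3] = 1 XOR 0 = 1
  B[4] = 1 XOR 1 = 0
  B[5] = 0 XOR 1 = 1
  B[6] = 1 XOR 1 = 0
  B[7] = 0 XOR 0 = 0
  B[8] = 0 XOR 0 = 0
  B[9] = 0 XOR 1 = 1
  B[10] = 1 XOR 0 = 1
  B[11] = 1 XOR 1 = 0
  B[12] = 0 XOR 0 = 0
  B[13] = 0 XOR 1 = 1
  B[14] = 1 XOR 1 = 0
= 111101000110010 (31282 decimal)


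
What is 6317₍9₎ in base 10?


Positional values (base 9):
  7 × 9^0 = 7 × 1 = 7
  1 × 9^1 = 1 × 9 = 9
  3 × 9^2 = 3 × 81 = 243
  6 × 9^3 = 6 × 729 = 4374
Sum = 7 + 9 + 243 + 4374
= 4633


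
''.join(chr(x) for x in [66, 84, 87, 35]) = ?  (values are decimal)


Codes (decimal): 66 84 87 35
Per-code ASCII lookup:
  66  (range 65-90: uppercase, 66 - 65 = 1) → 'B'
  84  (range 65-90: uppercase, 84 - 65 = 19) → 'T'
  87  (range 65-90: uppercase, 87 - 65 = 22) → 'W'
  35  (special character) → '#'
= 'BTW#'


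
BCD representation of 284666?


Each digit → 4-bit binary:
  2 → 0010
  8 → 1000
  4 → 0100
  6 → 0110
  6 → 0110
  6 → 0110
= 0010 1000 0100 0110 0110 0110


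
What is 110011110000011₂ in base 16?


Group into 4-bit nibbles: 0110011110000011
  0110 = 6
  0111 = 7
  1000 = 8
  0011 = 3
= 0x6783


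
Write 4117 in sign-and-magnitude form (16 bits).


Sign bit: 0 (positive)
Magnitude: 4117 = 001000000010101
= 0001000000010101


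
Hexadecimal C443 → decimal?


Positional values:
Position 0: 3 × 16^0 = 3 × 1 = 3
Position 1: 4 × 16^1 = 4 × 16 = 64
Position 2: 4 × 16^2 = 4 × 256 = 1024
Position 3: C × 16^3 = 12 × 4096 = 49152
Sum = 3 + 64 + 1024 + 49152
= 50243


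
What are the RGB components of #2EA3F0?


Hex: #2EA3F0
R = 2E₁₆ = 46
G = A3₁₆ = 163
B = F0₁₆ = 240
= RGB(46, 163, 240)


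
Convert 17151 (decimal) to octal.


Divide by 8 repeatedly:
17151 ÷ 8 = 2143 remainder 7
2143 ÷ 8 = 267 remainder 7
267 ÷ 8 = 33 remainder 3
33 ÷ 8 = 4 remainder 1
4 ÷ 8 = 0 remainder 4
Reading remainders bottom-up:
= 0o41377


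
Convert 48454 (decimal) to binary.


Divide by 2 repeatedly:
48454 ÷ 2 = 24227 remainder 0
24227 ÷ 2 = 12113 remainder 1
12113 ÷ 2 = 6056 remainder 1
6056 ÷ 2 = 3028 remainder 0
3028 ÷ 2 = 1514 remainder 0
1514 ÷ 2 = 757 remainder 0
757 ÷ 2 = 378 remainder 1
378 ÷ 2 = 189 remainder 0
189 ÷ 2 = 94 remainder 1
94 ÷ 2 = 47 remainder 0
47 ÷ 2 = 23 remainder 1
23 ÷ 2 = 11 remainder 1
11 ÷ 2 = 5 remainder 1
5 ÷ 2 = 2 remainder 1
2 ÷ 2 = 1 remainder 0
1 ÷ 2 = 0 remainder 1
Reading remainders bottom-up:
= 1011110101000110


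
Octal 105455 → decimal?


Positional values:
Position 0: 5 × 8^0 = 5
Position 1: 5 × 8^1 = 40
Position 2: 4 × 8^2 = 256
Position 3: 5 × 8^3 = 2560
Position 4: 0 × 8^4 = 0
Position 5: 1 × 8^5 = 32768
Sum = 5 + 40 + 256 + 2560 + 0 + 32768
= 35629


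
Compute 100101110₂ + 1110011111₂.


Align and add column by column (LSB to MSB, carry propagating):
  00100101110
+ 01110011111
  -----------
  col 0: 0 + 1 + 0 (carry in) = 1 → bit 1, carry out 0
  col 1: 1 + 1 + 0 (carry in) = 2 → bit 0, carry out 1
  col 2: 1 + 1 + 1 (carry in) = 3 → bit 1, carry out 1
  col 3: 1 + 1 + 1 (carry in) = 3 → bit 1, carry out 1
  col 4: 0 + 1 + 1 (carry in) = 2 → bit 0, carry out 1
  col 5: 1 + 0 + 1 (carry in) = 2 → bit 0, carry out 1
  col 6: 0 + 0 + 1 (carry in) = 1 → bit 1, carry out 0
  col 7: 0 + 1 + 0 (carry in) = 1 → bit 1, carry out 0
  col 8: 1 + 1 + 0 (carry in) = 2 → bit 0, carry out 1
  col 9: 0 + 1 + 1 (carry in) = 2 → bit 0, carry out 1
  col 10: 0 + 0 + 1 (carry in) = 1 → bit 1, carry out 0
Reading bits MSB→LSB: 10011001101
Strip leading zeros: 10011001101
= 10011001101


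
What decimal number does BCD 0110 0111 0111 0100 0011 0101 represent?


Each 4-bit group → digit:
  0110 → 6
  0111 → 7
  0111 → 7
  0100 → 4
  0011 → 3
  0101 → 5
= 677435


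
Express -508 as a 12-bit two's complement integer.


Original: 000111111100
Step 1 - Invert all bits: 111000000011
Step 2 - Add 1: 111000000011 + 1
= 111000000100 (represents -508)


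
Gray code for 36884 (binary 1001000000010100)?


Binary: 1001000000010100
Gray code: G = B XOR (B >> 1)
B >> 1 = 0100100000001010
1001000000010100 XOR 0100100000001010:
  1 XOR 0 = 1
  0 XOR 1 = 1
  0 XOR 0 = 0
  1 XOR 0 = 1
  0 XOR 1 = 1
  0 XOR 0 = 0
  0 XOR 0 = 0
  0 XOR 0 = 0
  0 XOR 0 = 0
  0 XOR 0 = 0
  0 XOR 0 = 0
  1 XOR 0 = 1
  0 XOR 1 = 1
  1 XOR 0 = 1
  0 XOR 1 = 1
  0 XOR 0 = 0
= 1101100000011110


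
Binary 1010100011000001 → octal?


Group into 3-bit groups: 001010100011000001
  001 = 1
  010 = 2
  100 = 4
  011 = 3
  000 = 0
  001 = 1
= 0o124301


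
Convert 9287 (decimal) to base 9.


Divide by 9 repeatedly:
9287 ÷ 9 = 1031 remainder 8
1031 ÷ 9 = 114 remainder 5
114 ÷ 9 = 12 remainder 6
12 ÷ 9 = 1 remainder 3
1 ÷ 9 = 0 remainder 1
Reading remainders bottom-up:
= 13658


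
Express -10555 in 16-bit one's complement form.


Original: 0010100100111011
Invert all bits:
  bit 0: 0 → 1
  bit 1: 0 → 1
  bit 2: 1 → 0
  bit 3: 0 → 1
  bit 4: 1 → 0
  bit 5: 0 → 1
  bit 6: 0 → 1
  bit 7: 1 → 0
  bit 8: 0 → 1
  bit 9: 0 → 1
  bit 10: 1 → 0
  bit 11: 1 → 0
  bit 12: 1 → 0
  bit 13: 0 → 1
  bit 14: 1 → 0
  bit 15: 1 → 0
= 1101011011000100


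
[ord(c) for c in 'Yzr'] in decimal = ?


String: 'Yzr'  (3 characters)
Per-character ASCII lookup:
  'Y': uppercase starts at 65: 'Y' = 65 + 24 = 89
  'z': lowercase starts at 97: 'z' = 97 + 25 = 122
  'r': lowercase starts at 97: 'r' = 97 + 17 = 114
= 89 122 114


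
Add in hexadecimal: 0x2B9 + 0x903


Align and add column by column (LSB to MSB, each column mod 16 with carry):
  02B9
+ 0903
  ----
  col 0: 9(9) + 3(3) + 0 (carry in) = 12 → C(12), carry out 0
  col 1: B(11) + 0(0) + 0 (carry in) = 11 → B(11), carry out 0
  col 2: 2(2) + 9(9) + 0 (carry in) = 11 → B(11), carry out 0
  col 3: 0(0) + 0(0) + 0 (carry in) = 0 → 0(0), carry out 0
Reading digits MSB→LSB: 0BBC
Strip leading zeros: BBC
= 0xBBC


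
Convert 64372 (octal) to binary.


Each octal digit → 3 binary bits:
  6 = 110
  4 = 100
  3 = 011
  7 = 111
  2 = 010
Concatenate: 110 100 011 111 010
= 110100011111010


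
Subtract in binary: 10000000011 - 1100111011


Align and subtract column by column (LSB to MSB, borrowing when needed):
  10000000011
- 01100111011
  -----------
  col 0: (1 - 0 borrow-in) - 1 → 1 - 1 = 0, borrow out 0
  col 1: (1 - 0 borrow-in) - 1 → 1 - 1 = 0, borrow out 0
  col 2: (0 - 0 borrow-in) - 0 → 0 - 0 = 0, borrow out 0
  col 3: (0 - 0 borrow-in) - 1 → borrow from next column: (0+2) - 1 = 1, borrow out 1
  col 4: (0 - 1 borrow-in) - 1 → borrow from next column: (-1+2) - 1 = 0, borrow out 1
  col 5: (0 - 1 borrow-in) - 1 → borrow from next column: (-1+2) - 1 = 0, borrow out 1
  col 6: (0 - 1 borrow-in) - 0 → borrow from next column: (-1+2) - 0 = 1, borrow out 1
  col 7: (0 - 1 borrow-in) - 0 → borrow from next column: (-1+2) - 0 = 1, borrow out 1
  col 8: (0 - 1 borrow-in) - 1 → borrow from next column: (-1+2) - 1 = 0, borrow out 1
  col 9: (0 - 1 borrow-in) - 1 → borrow from next column: (-1+2) - 1 = 0, borrow out 1
  col 10: (1 - 1 borrow-in) - 0 → 0 - 0 = 0, borrow out 0
Reading bits MSB→LSB: 00011001000
Strip leading zeros: 11001000
= 11001000


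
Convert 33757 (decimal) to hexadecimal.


Divide by 16 repeatedly:
33757 ÷ 16 = 2109 remainder 13 (D)
2109 ÷ 16 = 131 remainder 13 (D)
131 ÷ 16 = 8 remainder 3 (3)
8 ÷ 16 = 0 remainder 8 (8)
Reading remainders bottom-up:
= 0x83DD


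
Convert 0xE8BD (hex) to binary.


Each hex digit → 4 binary bits:
  E = 1110
  8 = 1000
  B = 1011
  D = 1101
Concatenate: 1110 1000 1011 1101
= 1110100010111101


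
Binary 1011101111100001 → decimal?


Positional values:
Bit 0: 1 × 2^0 = 1
Bit 5: 1 × 2^5 = 32
Bit 6: 1 × 2^6 = 64
Bit 7: 1 × 2^7 = 128
Bit 8: 1 × 2^8 = 256
Bit 9: 1 × 2^9 = 512
Bit 11: 1 × 2^11 = 2048
Bit 12: 1 × 2^12 = 4096
Bit 13: 1 × 2^13 = 8192
Bit 15: 1 × 2^15 = 32768
Sum = 1 + 32 + 64 + 128 + 256 + 512 + 2048 + 4096 + 8192 + 32768
= 48097


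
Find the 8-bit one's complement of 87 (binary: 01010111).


Original: 01010111
Invert all bits:
  bit 0: 0 → 1
  bit 1: 1 → 0
  bit 2: 0 → 1
  bit 3: 1 → 0
  bit 4: 0 → 1
  bit 5: 1 → 0
  bit 6: 1 → 0
  bit 7: 1 → 0
= 10101000


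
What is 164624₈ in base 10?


Positional values:
Position 0: 4 × 8^0 = 4
Position 1: 2 × 8^1 = 16
Position 2: 6 × 8^2 = 384
Position 3: 4 × 8^3 = 2048
Position 4: 6 × 8^4 = 24576
Position 5: 1 × 8^5 = 32768
Sum = 4 + 16 + 384 + 2048 + 24576 + 32768
= 59796


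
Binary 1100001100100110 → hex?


Group into 4-bit nibbles: 1100001100100110
  1100 = C
  0011 = 3
  0010 = 2
  0110 = 6
= 0xC326


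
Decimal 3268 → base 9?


Divide by 9 repeatedly:
3268 ÷ 9 = 363 remainder 1
363 ÷ 9 = 40 remainder 3
40 ÷ 9 = 4 remainder 4
4 ÷ 9 = 0 remainder 4
Reading remainders bottom-up:
= 4431


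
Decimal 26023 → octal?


Divide by 8 repeatedly:
26023 ÷ 8 = 3252 remainder 7
3252 ÷ 8 = 406 remainder 4
406 ÷ 8 = 50 remainder 6
50 ÷ 8 = 6 remainder 2
6 ÷ 8 = 0 remainder 6
Reading remainders bottom-up:
= 0o62647


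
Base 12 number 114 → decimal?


Positional values (base 12):
  4 × 12^0 = 4 × 1 = 4
  1 × 12^1 = 1 × 12 = 12
  1 × 12^2 = 1 × 144 = 144
Sum = 4 + 12 + 144
= 160


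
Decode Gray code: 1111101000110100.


Gray code: 1111101000110100
MSB stays the same: 1
Each subsequent bit = prev_binary XOR current_gray:
  B[1] = 1 XOR 1 = 0
  B[2] = 0 XOR 1 = 1
  B[3] = 1 XOR 1 = 0
  B[4] = 0 XOR 1 = 1
  B[5] = 1 XOR 0 = 1
  B[6] = 1 XOR 1 = 0
  B[7] = 0 XOR 0 = 0
  B[8] = 0 XOR 0 = 0
  B[9] = 0 XOR 0 = 0
  B[10] = 0 XOR 1 = 1
  B[11] = 1 XOR 1 = 0
  B[12] = 0 XOR 0 = 0
  B[13] = 0 XOR 1 = 1
  B[14] = 1 XOR 0 = 1
  B[15] = 1 XOR 0 = 1
= 1010110000100111 (44071 decimal)


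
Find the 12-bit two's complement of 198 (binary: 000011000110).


Original: 000011000110
Step 1 - Invert all bits: 111100111001
Step 2 - Add 1: 111100111001 + 1
= 111100111010 (represents -198)


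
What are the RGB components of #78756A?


Hex: #78756A
R = 78₁₆ = 120
G = 75₁₆ = 117
B = 6A₁₆ = 106
= RGB(120, 117, 106)


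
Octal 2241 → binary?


Each octal digit → 3 binary bits:
  2 = 010
  2 = 010
  4 = 100
  1 = 001
Concatenate: 010 010 100 001
= 010010100001


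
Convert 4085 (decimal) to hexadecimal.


Divide by 16 repeatedly:
4085 ÷ 16 = 255 remainder 5 (5)
255 ÷ 16 = 15 remainder 15 (F)
15 ÷ 16 = 0 remainder 15 (F)
Reading remainders bottom-up:
= 0xFF5


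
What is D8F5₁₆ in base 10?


Positional values:
Position 0: 5 × 16^0 = 5 × 1 = 5
Position 1: F × 16^1 = 15 × 16 = 240
Position 2: 8 × 16^2 = 8 × 256 = 2048
Position 3: D × 16^3 = 13 × 4096 = 53248
Sum = 5 + 240 + 2048 + 53248
= 55541


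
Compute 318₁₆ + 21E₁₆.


Align and add column by column (LSB to MSB, each column mod 16 with carry):
  0318
+ 021E
  ----
  col 0: 8(8) + E(14) + 0 (carry in) = 22 → 6(6), carry out 1
  col 1: 1(1) + 1(1) + 1 (carry in) = 3 → 3(3), carry out 0
  col 2: 3(3) + 2(2) + 0 (carry in) = 5 → 5(5), carry out 0
  col 3: 0(0) + 0(0) + 0 (carry in) = 0 → 0(0), carry out 0
Reading digits MSB→LSB: 0536
Strip leading zeros: 536
= 0x536


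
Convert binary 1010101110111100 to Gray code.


Binary: 1010101110111100
Gray code: G = B XOR (B >> 1)
B >> 1 = 0101010111011110
1010101110111100 XOR 0101010111011110:
  1 XOR 0 = 1
  0 XOR 1 = 1
  1 XOR 0 = 1
  0 XOR 1 = 1
  1 XOR 0 = 1
  0 XOR 1 = 1
  1 XOR 0 = 1
  1 XOR 1 = 0
  1 XOR 1 = 0
  0 XOR 1 = 1
  1 XOR 0 = 1
  1 XOR 1 = 0
  1 XOR 1 = 0
  1 XOR 1 = 0
  0 XOR 1 = 1
  0 XOR 0 = 0
= 1111111001100010


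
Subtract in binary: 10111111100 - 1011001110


Align and subtract column by column (LSB to MSB, borrowing when needed):
  10111111100
- 01011001110
  -----------
  col 0: (0 - 0 borrow-in) - 0 → 0 - 0 = 0, borrow out 0
  col 1: (0 - 0 borrow-in) - 1 → borrow from next column: (0+2) - 1 = 1, borrow out 1
  col 2: (1 - 1 borrow-in) - 1 → borrow from next column: (0+2) - 1 = 1, borrow out 1
  col 3: (1 - 1 borrow-in) - 1 → borrow from next column: (0+2) - 1 = 1, borrow out 1
  col 4: (1 - 1 borrow-in) - 0 → 0 - 0 = 0, borrow out 0
  col 5: (1 - 0 borrow-in) - 0 → 1 - 0 = 1, borrow out 0
  col 6: (1 - 0 borrow-in) - 1 → 1 - 1 = 0, borrow out 0
  col 7: (1 - 0 borrow-in) - 1 → 1 - 1 = 0, borrow out 0
  col 8: (1 - 0 borrow-in) - 0 → 1 - 0 = 1, borrow out 0
  col 9: (0 - 0 borrow-in) - 1 → borrow from next column: (0+2) - 1 = 1, borrow out 1
  col 10: (1 - 1 borrow-in) - 0 → 0 - 0 = 0, borrow out 0
Reading bits MSB→LSB: 01100101110
Strip leading zeros: 1100101110
= 1100101110


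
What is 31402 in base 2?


Divide by 2 repeatedly:
31402 ÷ 2 = 15701 remainder 0
15701 ÷ 2 = 7850 remainder 1
7850 ÷ 2 = 3925 remainder 0
3925 ÷ 2 = 1962 remainder 1
1962 ÷ 2 = 981 remainder 0
981 ÷ 2 = 490 remainder 1
490 ÷ 2 = 245 remainder 0
245 ÷ 2 = 122 remainder 1
122 ÷ 2 = 61 remainder 0
61 ÷ 2 = 30 remainder 1
30 ÷ 2 = 15 remainder 0
15 ÷ 2 = 7 remainder 1
7 ÷ 2 = 3 remainder 1
3 ÷ 2 = 1 remainder 1
1 ÷ 2 = 0 remainder 1
Reading remainders bottom-up:
= 111101010101010


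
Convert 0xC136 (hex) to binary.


Each hex digit → 4 binary bits:
  C = 1100
  1 = 0001
  3 = 0011
  6 = 0110
Concatenate: 1100 0001 0011 0110
= 1100000100110110


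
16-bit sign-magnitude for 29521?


Sign bit: 0 (positive)
Magnitude: 29521 = 111001101010001
= 0111001101010001


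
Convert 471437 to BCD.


Each digit → 4-bit binary:
  4 → 0100
  7 → 0111
  1 → 0001
  4 → 0100
  3 → 0011
  7 → 0111
= 0100 0111 0001 0100 0011 0111


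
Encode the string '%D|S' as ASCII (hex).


String: '%D|S'  (4 characters)
Per-character ASCII lookup:
  '%': special character: '%' = 37 → 0x25
  'D': uppercase starts at 65: 'D' = 65 + 3 = 68 → 0x44
  '|': special character: '|' = 124 → 0x7C
  'S': uppercase starts at 65: 'S' = 65 + 18 = 83 → 0x53
= 0x25 0x44 0x7C 0x53


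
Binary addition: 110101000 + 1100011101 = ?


Align and add column by column (LSB to MSB, carry propagating):
  00110101000
+ 01100011101
  -----------
  col 0: 0 + 1 + 0 (carry in) = 1 → bit 1, carry out 0
  col 1: 0 + 0 + 0 (carry in) = 0 → bit 0, carry out 0
  col 2: 0 + 1 + 0 (carry in) = 1 → bit 1, carry out 0
  col 3: 1 + 1 + 0 (carry in) = 2 → bit 0, carry out 1
  col 4: 0 + 1 + 1 (carry in) = 2 → bit 0, carry out 1
  col 5: 1 + 0 + 1 (carry in) = 2 → bit 0, carry out 1
  col 6: 0 + 0 + 1 (carry in) = 1 → bit 1, carry out 0
  col 7: 1 + 0 + 0 (carry in) = 1 → bit 1, carry out 0
  col 8: 1 + 1 + 0 (carry in) = 2 → bit 0, carry out 1
  col 9: 0 + 1 + 1 (carry in) = 2 → bit 0, carry out 1
  col 10: 0 + 0 + 1 (carry in) = 1 → bit 1, carry out 0
Reading bits MSB→LSB: 10011000101
Strip leading zeros: 10011000101
= 10011000101


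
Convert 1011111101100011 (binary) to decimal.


Positional values:
Bit 0: 1 × 2^0 = 1
Bit 1: 1 × 2^1 = 2
Bit 5: 1 × 2^5 = 32
Bit 6: 1 × 2^6 = 64
Bit 8: 1 × 2^8 = 256
Bit 9: 1 × 2^9 = 512
Bit 10: 1 × 2^10 = 1024
Bit 11: 1 × 2^11 = 2048
Bit 12: 1 × 2^12 = 4096
Bit 13: 1 × 2^13 = 8192
Bit 15: 1 × 2^15 = 32768
Sum = 1 + 2 + 32 + 64 + 256 + 512 + 1024 + 2048 + 4096 + 8192 + 32768
= 48995


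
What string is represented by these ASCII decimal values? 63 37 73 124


Codes (decimal): 63 37 73 124
Per-code ASCII lookup:
  63  (special character) → '?'
  37  (special character) → '%'
  73  (range 65-90: uppercase, 73 - 65 = 8) → 'I'
  124  (special character) → '|'
= '?%I|'


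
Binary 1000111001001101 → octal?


Group into 3-bit groups: 001000111001001101
  001 = 1
  000 = 0
  111 = 7
  001 = 1
  001 = 1
  101 = 5
= 0o107115


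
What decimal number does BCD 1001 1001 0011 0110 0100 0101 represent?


Each 4-bit group → digit:
  1001 → 9
  1001 → 9
  0011 → 3
  0110 → 6
  0100 → 4
  0101 → 5
= 993645


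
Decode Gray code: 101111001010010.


Gray code: 101111001010010
MSB stays the same: 1
Each subsequent bit = prev_binary XOR current_gray:
  B[1] = 1 XOR 0 = 1
  B[2] = 1 XOR 1 = 0
  B[3] = 0 XOR 1 = 1
  B[4] = 1 XOR 1 = 0
  B[5] = 0 XOR 1 = 1
  B[6] = 1 XOR 0 = 1
  B[7] = 1 XOR 0 = 1
  B[8] = 1 XOR 1 = 0
  B[9] = 0 XOR 0 = 0
  B[10] = 0 XOR 1 = 1
  B[11] = 1 XOR 0 = 1
  B[12] = 1 XOR 0 = 1
  B[13] = 1 XOR 1 = 0
  B[14] = 0 XOR 0 = 0
= 110101110011100 (27548 decimal)


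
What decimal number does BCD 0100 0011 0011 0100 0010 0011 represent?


Each 4-bit group → digit:
  0100 → 4
  0011 → 3
  0011 → 3
  0100 → 4
  0010 → 2
  0011 → 3
= 433423


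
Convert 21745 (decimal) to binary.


Divide by 2 repeatedly:
21745 ÷ 2 = 10872 remainder 1
10872 ÷ 2 = 5436 remainder 0
5436 ÷ 2 = 2718 remainder 0
2718 ÷ 2 = 1359 remainder 0
1359 ÷ 2 = 679 remainder 1
679 ÷ 2 = 339 remainder 1
339 ÷ 2 = 169 remainder 1
169 ÷ 2 = 84 remainder 1
84 ÷ 2 = 42 remainder 0
42 ÷ 2 = 21 remainder 0
21 ÷ 2 = 10 remainder 1
10 ÷ 2 = 5 remainder 0
5 ÷ 2 = 2 remainder 1
2 ÷ 2 = 1 remainder 0
1 ÷ 2 = 0 remainder 1
Reading remainders bottom-up:
= 101010011110001


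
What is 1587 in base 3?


Divide by 3 repeatedly:
1587 ÷ 3 = 529 remainder 0
529 ÷ 3 = 176 remainder 1
176 ÷ 3 = 58 remainder 2
58 ÷ 3 = 19 remainder 1
19 ÷ 3 = 6 remainder 1
6 ÷ 3 = 2 remainder 0
2 ÷ 3 = 0 remainder 2
Reading remainders bottom-up:
= 2011210


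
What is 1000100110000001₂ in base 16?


Group into 4-bit nibbles: 1000100110000001
  1000 = 8
  1001 = 9
  1000 = 8
  0001 = 1
= 0x8981


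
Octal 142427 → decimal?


Positional values:
Position 0: 7 × 8^0 = 7
Position 1: 2 × 8^1 = 16
Position 2: 4 × 8^2 = 256
Position 3: 2 × 8^3 = 1024
Position 4: 4 × 8^4 = 16384
Position 5: 1 × 8^5 = 32768
Sum = 7 + 16 + 256 + 1024 + 16384 + 32768
= 50455


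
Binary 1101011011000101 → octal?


Group into 3-bit groups: 001101011011000101
  001 = 1
  101 = 5
  011 = 3
  011 = 3
  000 = 0
  101 = 5
= 0o153305


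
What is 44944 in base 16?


Divide by 16 repeatedly:
44944 ÷ 16 = 2809 remainder 0 (0)
2809 ÷ 16 = 175 remainder 9 (9)
175 ÷ 16 = 10 remainder 15 (F)
10 ÷ 16 = 0 remainder 10 (A)
Reading remainders bottom-up:
= 0xAF90


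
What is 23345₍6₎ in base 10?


Positional values (base 6):
  5 × 6^0 = 5 × 1 = 5
  4 × 6^1 = 4 × 6 = 24
  3 × 6^2 = 3 × 36 = 108
  3 × 6^3 = 3 × 216 = 648
  2 × 6^4 = 2 × 1296 = 2592
Sum = 5 + 24 + 108 + 648 + 2592
= 3377


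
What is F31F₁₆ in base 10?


Positional values:
Position 0: F × 16^0 = 15 × 1 = 15
Position 1: 1 × 16^1 = 1 × 16 = 16
Position 2: 3 × 16^2 = 3 × 256 = 768
Position 3: F × 16^3 = 15 × 4096 = 61440
Sum = 15 + 16 + 768 + 61440
= 62239


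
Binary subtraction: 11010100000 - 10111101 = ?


Align and subtract column by column (LSB to MSB, borrowing when needed):
  11010100000
- 00010111101
  -----------
  col 0: (0 - 0 borrow-in) - 1 → borrow from next column: (0+2) - 1 = 1, borrow out 1
  col 1: (0 - 1 borrow-in) - 0 → borrow from next column: (-1+2) - 0 = 1, borrow out 1
  col 2: (0 - 1 borrow-in) - 1 → borrow from next column: (-1+2) - 1 = 0, borrow out 1
  col 3: (0 - 1 borrow-in) - 1 → borrow from next column: (-1+2) - 1 = 0, borrow out 1
  col 4: (0 - 1 borrow-in) - 1 → borrow from next column: (-1+2) - 1 = 0, borrow out 1
  col 5: (1 - 1 borrow-in) - 1 → borrow from next column: (0+2) - 1 = 1, borrow out 1
  col 6: (0 - 1 borrow-in) - 0 → borrow from next column: (-1+2) - 0 = 1, borrow out 1
  col 7: (1 - 1 borrow-in) - 1 → borrow from next column: (0+2) - 1 = 1, borrow out 1
  col 8: (0 - 1 borrow-in) - 0 → borrow from next column: (-1+2) - 0 = 1, borrow out 1
  col 9: (1 - 1 borrow-in) - 0 → 0 - 0 = 0, borrow out 0
  col 10: (1 - 0 borrow-in) - 0 → 1 - 0 = 1, borrow out 0
Reading bits MSB→LSB: 10111100011
Strip leading zeros: 10111100011
= 10111100011


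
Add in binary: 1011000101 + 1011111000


Align and add column by column (LSB to MSB, carry propagating):
  01011000101
+ 01011111000
  -----------
  col 0: 1 + 0 + 0 (carry in) = 1 → bit 1, carry out 0
  col 1: 0 + 0 + 0 (carry in) = 0 → bit 0, carry out 0
  col 2: 1 + 0 + 0 (carry in) = 1 → bit 1, carry out 0
  col 3: 0 + 1 + 0 (carry in) = 1 → bit 1, carry out 0
  col 4: 0 + 1 + 0 (carry in) = 1 → bit 1, carry out 0
  col 5: 0 + 1 + 0 (carry in) = 1 → bit 1, carry out 0
  col 6: 1 + 1 + 0 (carry in) = 2 → bit 0, carry out 1
  col 7: 1 + 1 + 1 (carry in) = 3 → bit 1, carry out 1
  col 8: 0 + 0 + 1 (carry in) = 1 → bit 1, carry out 0
  col 9: 1 + 1 + 0 (carry in) = 2 → bit 0, carry out 1
  col 10: 0 + 0 + 1 (carry in) = 1 → bit 1, carry out 0
Reading bits MSB→LSB: 10110111101
Strip leading zeros: 10110111101
= 10110111101


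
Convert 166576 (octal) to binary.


Each octal digit → 3 binary bits:
  1 = 001
  6 = 110
  6 = 110
  5 = 101
  7 = 111
  6 = 110
Concatenate: 001 110 110 101 111 110
= 001110110101111110


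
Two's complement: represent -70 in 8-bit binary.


Original: 01000110
Step 1 - Invert all bits: 10111001
Step 2 - Add 1: 10111001 + 1
= 10111010 (represents -70)


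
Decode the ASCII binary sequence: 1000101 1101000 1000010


Codes (binary): 1000101 1101000 1000010
Per-code ASCII lookup:
  1000101 = 69  (range 65-90: uppercase, 69 - 65 = 4) → 'E'
  1101000 = 104  (range 97-122: lowercase, 104 - 97 = 7) → 'h'
  1000010 = 66  (range 65-90: uppercase, 66 - 65 = 1) → 'B'
= 'EhB'


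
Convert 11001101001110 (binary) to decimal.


Positional values:
Bit 1: 1 × 2^1 = 2
Bit 2: 1 × 2^2 = 4
Bit 3: 1 × 2^3 = 8
Bit 6: 1 × 2^6 = 64
Bit 8: 1 × 2^8 = 256
Bit 9: 1 × 2^9 = 512
Bit 12: 1 × 2^12 = 4096
Bit 13: 1 × 2^13 = 8192
Sum = 2 + 4 + 8 + 64 + 256 + 512 + 4096 + 8192
= 13134


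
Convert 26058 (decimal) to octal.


Divide by 8 repeatedly:
26058 ÷ 8 = 3257 remainder 2
3257 ÷ 8 = 407 remainder 1
407 ÷ 8 = 50 remainder 7
50 ÷ 8 = 6 remainder 2
6 ÷ 8 = 0 remainder 6
Reading remainders bottom-up:
= 0o62712


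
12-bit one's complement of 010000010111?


Original: 010000010111
Invert all bits:
  bit 0: 0 → 1
  bit 1: 1 → 0
  bit 2: 0 → 1
  bit 3: 0 → 1
  bit 4: 0 → 1
  bit 5: 0 → 1
  bit 6: 0 → 1
  bit 7: 1 → 0
  bit 8: 0 → 1
  bit 9: 1 → 0
  bit 10: 1 → 0
  bit 11: 1 → 0
= 101111101000


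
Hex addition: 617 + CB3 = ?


Align and add column by column (LSB to MSB, each column mod 16 with carry):
  0617
+ 0CB3
  ----
  col 0: 7(7) + 3(3) + 0 (carry in) = 10 → A(10), carry out 0
  col 1: 1(1) + B(11) + 0 (carry in) = 12 → C(12), carry out 0
  col 2: 6(6) + C(12) + 0 (carry in) = 18 → 2(2), carry out 1
  col 3: 0(0) + 0(0) + 1 (carry in) = 1 → 1(1), carry out 0
Reading digits MSB→LSB: 12CA
Strip leading zeros: 12CA
= 0x12CA


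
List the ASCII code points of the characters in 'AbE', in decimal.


String: 'AbE'  (3 characters)
Per-character ASCII lookup:
  'A': uppercase starts at 65: 'A' = 65 + 0 = 65
  'b': lowercase starts at 97: 'b' = 97 + 1 = 98
  'E': uppercase starts at 65: 'E' = 65 + 4 = 69
= 65 98 69


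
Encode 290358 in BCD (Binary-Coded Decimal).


Each digit → 4-bit binary:
  2 → 0010
  9 → 1001
  0 → 0000
  3 → 0011
  5 → 0101
  8 → 1000
= 0010 1001 0000 0011 0101 1000


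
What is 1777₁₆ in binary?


Each hex digit → 4 binary bits:
  1 = 0001
  7 = 0111
  7 = 0111
  7 = 0111
Concatenate: 0001 0111 0111 0111
= 0001011101110111


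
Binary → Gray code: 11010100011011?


Binary: 11010100011011
Gray code: G = B XOR (B >> 1)
B >> 1 = 01101010001101
11010100011011 XOR 01101010001101:
  1 XOR 0 = 1
  1 XOR 1 = 0
  0 XOR 1 = 1
  1 XOR 0 = 1
  0 XOR 1 = 1
  1 XOR 0 = 1
  0 XOR 1 = 1
  0 XOR 0 = 0
  0 XOR 0 = 0
  1 XOR 0 = 1
  1 XOR 1 = 0
  0 XOR 1 = 1
  1 XOR 0 = 1
  1 XOR 1 = 0
= 10111110010110


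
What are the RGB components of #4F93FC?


Hex: #4F93FC
R = 4F₁₆ = 79
G = 93₁₆ = 147
B = FC₁₆ = 252
= RGB(79, 147, 252)


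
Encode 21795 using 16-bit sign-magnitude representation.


Sign bit: 0 (positive)
Magnitude: 21795 = 101010100100011
= 0101010100100011


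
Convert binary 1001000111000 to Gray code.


Binary: 1001000111000
Gray code: G = B XOR (B >> 1)
B >> 1 = 0100100011100
1001000111000 XOR 0100100011100:
  1 XOR 0 = 1
  0 XOR 1 = 1
  0 XOR 0 = 0
  1 XOR 0 = 1
  0 XOR 1 = 1
  0 XOR 0 = 0
  0 XOR 0 = 0
  1 XOR 0 = 1
  1 XOR 1 = 0
  1 XOR 1 = 0
  0 XOR 1 = 1
  0 XOR 0 = 0
  0 XOR 0 = 0
= 1101100100100


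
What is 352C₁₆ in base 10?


Positional values:
Position 0: C × 16^0 = 12 × 1 = 12
Position 1: 2 × 16^1 = 2 × 16 = 32
Position 2: 5 × 16^2 = 5 × 256 = 1280
Position 3: 3 × 16^3 = 3 × 4096 = 12288
Sum = 12 + 32 + 1280 + 12288
= 13612


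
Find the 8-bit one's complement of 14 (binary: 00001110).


Original: 00001110
Invert all bits:
  bit 0: 0 → 1
  bit 1: 0 → 1
  bit 2: 0 → 1
  bit 3: 0 → 1
  bit 4: 1 → 0
  bit 5: 1 → 0
  bit 6: 1 → 0
  bit 7: 0 → 1
= 11110001


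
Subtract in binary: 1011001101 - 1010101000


Align and subtract column by column (LSB to MSB, borrowing when needed):
  1011001101
- 1010101000
  ----------
  col 0: (1 - 0 borrow-in) - 0 → 1 - 0 = 1, borrow out 0
  col 1: (0 - 0 borrow-in) - 0 → 0 - 0 = 0, borrow out 0
  col 2: (1 - 0 borrow-in) - 0 → 1 - 0 = 1, borrow out 0
  col 3: (1 - 0 borrow-in) - 1 → 1 - 1 = 0, borrow out 0
  col 4: (0 - 0 borrow-in) - 0 → 0 - 0 = 0, borrow out 0
  col 5: (0 - 0 borrow-in) - 1 → borrow from next column: (0+2) - 1 = 1, borrow out 1
  col 6: (1 - 1 borrow-in) - 0 → 0 - 0 = 0, borrow out 0
  col 7: (1 - 0 borrow-in) - 1 → 1 - 1 = 0, borrow out 0
  col 8: (0 - 0 borrow-in) - 0 → 0 - 0 = 0, borrow out 0
  col 9: (1 - 0 borrow-in) - 1 → 1 - 1 = 0, borrow out 0
Reading bits MSB→LSB: 0000100101
Strip leading zeros: 100101
= 100101


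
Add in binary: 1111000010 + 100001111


Align and add column by column (LSB to MSB, carry propagating):
  01111000010
+ 00100001111
  -----------
  col 0: 0 + 1 + 0 (carry in) = 1 → bit 1, carry out 0
  col 1: 1 + 1 + 0 (carry in) = 2 → bit 0, carry out 1
  col 2: 0 + 1 + 1 (carry in) = 2 → bit 0, carry out 1
  col 3: 0 + 1 + 1 (carry in) = 2 → bit 0, carry out 1
  col 4: 0 + 0 + 1 (carry in) = 1 → bit 1, carry out 0
  col 5: 0 + 0 + 0 (carry in) = 0 → bit 0, carry out 0
  col 6: 1 + 0 + 0 (carry in) = 1 → bit 1, carry out 0
  col 7: 1 + 0 + 0 (carry in) = 1 → bit 1, carry out 0
  col 8: 1 + 1 + 0 (carry in) = 2 → bit 0, carry out 1
  col 9: 1 + 0 + 1 (carry in) = 2 → bit 0, carry out 1
  col 10: 0 + 0 + 1 (carry in) = 1 → bit 1, carry out 0
Reading bits MSB→LSB: 10011010001
Strip leading zeros: 10011010001
= 10011010001


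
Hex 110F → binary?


Each hex digit → 4 binary bits:
  1 = 0001
  1 = 0001
  0 = 0000
  F = 1111
Concatenate: 0001 0001 0000 1111
= 0001000100001111


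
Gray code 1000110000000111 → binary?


Gray code: 1000110000000111
MSB stays the same: 1
Each subsequent bit = prev_binary XOR current_gray:
  B[1] = 1 XOR 0 = 1
  B[2] = 1 XOR 0 = 1
  B[3] = 1 XOR 0 = 1
  B[4] = 1 XOR 1 = 0
  B[5] = 0 XOR 1 = 1
  B[6] = 1 XOR 0 = 1
  B[7] = 1 XOR 0 = 1
  B[8] = 1 XOR 0 = 1
  B[9] = 1 XOR 0 = 1
  B[10] = 1 XOR 0 = 1
  B[11] = 1 XOR 0 = 1
  B[12] = 1 XOR 0 = 1
  B[13] = 1 XOR 1 = 0
  B[14] = 0 XOR 1 = 1
  B[15] = 1 XOR 1 = 0
= 1111011111111010 (63482 decimal)


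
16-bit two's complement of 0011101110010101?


Original: 0011101110010101
Step 1 - Invert all bits: 1100010001101010
Step 2 - Add 1: 1100010001101010 + 1
= 1100010001101011 (represents -15253)


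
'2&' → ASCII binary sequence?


String: '2&'  (2 characters)
Per-character ASCII lookup:
  '2': digits start at 48: '2' = 48 + 2 = 50 → 110010
  '&': special character: '&' = 38 → 100110
= 110010 100110


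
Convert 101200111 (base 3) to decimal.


Positional values (base 3):
  1 × 3^0 = 1 × 1 = 1
  1 × 3^1 = 1 × 3 = 3
  1 × 3^2 = 1 × 9 = 9
  0 × 3^3 = 0 × 27 = 0
  0 × 3^4 = 0 × 81 = 0
  2 × 3^5 = 2 × 243 = 486
  1 × 3^6 = 1 × 729 = 729
  0 × 3^7 = 0 × 2187 = 0
  1 × 3^8 = 1 × 6561 = 6561
Sum = 1 + 3 + 9 + 0 + 0 + 486 + 729 + 0 + 6561
= 7789


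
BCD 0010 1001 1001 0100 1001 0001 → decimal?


Each 4-bit group → digit:
  0010 → 2
  1001 → 9
  1001 → 9
  0100 → 4
  1001 → 9
  0001 → 1
= 299491


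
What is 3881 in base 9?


Divide by 9 repeatedly:
3881 ÷ 9 = 431 remainder 2
431 ÷ 9 = 47 remainder 8
47 ÷ 9 = 5 remainder 2
5 ÷ 9 = 0 remainder 5
Reading remainders bottom-up:
= 5282


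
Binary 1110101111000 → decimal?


Positional values:
Bit 3: 1 × 2^3 = 8
Bit 4: 1 × 2^4 = 16
Bit 5: 1 × 2^5 = 32
Bit 6: 1 × 2^6 = 64
Bit 8: 1 × 2^8 = 256
Bit 10: 1 × 2^10 = 1024
Bit 11: 1 × 2^11 = 2048
Bit 12: 1 × 2^12 = 4096
Sum = 8 + 16 + 32 + 64 + 256 + 1024 + 2048 + 4096
= 7544


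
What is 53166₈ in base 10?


Positional values:
Position 0: 6 × 8^0 = 6
Position 1: 6 × 8^1 = 48
Position 2: 1 × 8^2 = 64
Position 3: 3 × 8^3 = 1536
Position 4: 5 × 8^4 = 20480
Sum = 6 + 48 + 64 + 1536 + 20480
= 22134
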